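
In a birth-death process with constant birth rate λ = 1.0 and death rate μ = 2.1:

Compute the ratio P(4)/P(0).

For constant rates: P(n)/P(0) = (λ/μ)^n
P(4)/P(0) = (1.0/2.1)^4 = 0.4762^4 = 0.05142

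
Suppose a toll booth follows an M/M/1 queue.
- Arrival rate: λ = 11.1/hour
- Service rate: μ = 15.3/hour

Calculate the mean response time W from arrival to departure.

First, compute utilization: ρ = λ/μ = 11.1/15.3 = 0.7255
For M/M/1: W = 1/(μ-λ)
W = 1/(15.3-11.1) = 1/4.20
W = 0.2381 hours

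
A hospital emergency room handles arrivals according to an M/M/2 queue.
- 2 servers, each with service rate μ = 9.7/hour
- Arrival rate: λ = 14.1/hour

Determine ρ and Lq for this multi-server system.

Traffic intensity: ρ = λ/(cμ) = 14.1/(2×9.7) = 0.7268
Since ρ = 0.7268 < 1, system is stable.
Offered load a = λ/μ = cρ = 14.1/9.7 = 1.4536
P₀ = [ Σₙ₌₀^1 aⁿ/n! + a^2/(2!(1-ρ)) ]⁻¹
Σ = a^0/0! + a^1/1! = 1.0000 + 1.4536 = 2.4536
a^2/(2!(1-ρ)) = 2.1130/(2 × 0.2732) = 3.8671
P₀ = 1/(2.4536 + 3.8671) = 0.1582
Lq = P₀·a^2·ρ / (2!(1-ρ)²) = 0.15821 × 2.1130 × 0.72680 / (2 × 0.074636) = 1.6277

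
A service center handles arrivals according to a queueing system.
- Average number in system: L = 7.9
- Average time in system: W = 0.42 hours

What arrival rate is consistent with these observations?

Little's Law: L = λW, so λ = L/W
λ = 7.9/0.42 = 18.8095 customers/hour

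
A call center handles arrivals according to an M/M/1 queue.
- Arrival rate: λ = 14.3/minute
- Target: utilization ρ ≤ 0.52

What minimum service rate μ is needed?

ρ = λ/μ, so μ = λ/ρ
μ ≥ 14.3/0.52 = 27.5000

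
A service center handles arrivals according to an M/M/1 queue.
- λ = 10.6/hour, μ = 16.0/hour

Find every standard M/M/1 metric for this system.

Step 1: ρ = λ/μ = 10.6/16.0 = 0.6625
Step 2: L = λ/(μ-λ) = 10.6/5.40 = 1.9630
Step 3: Lq = λ²/(μ(μ-λ)) = 112.36/(16.0×5.40) = 1.3005
Step 4: W = 1/(μ-λ) = 1/5.40 = 0.18519
Step 5: Wq = λ/(μ(μ-λ)) = 10.6/(16.0×5.40) = 0.1227
Step 6: P(0) = 1-ρ = 0.3375
Verify: L = λW = 10.6×0.18519 = 1.9630 ✔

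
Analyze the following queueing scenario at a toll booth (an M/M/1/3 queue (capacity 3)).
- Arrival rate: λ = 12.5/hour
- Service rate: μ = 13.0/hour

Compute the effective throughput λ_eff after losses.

ρ = λ/μ = 12.5/13.0 = 0.96154
P₀ = (1-ρ)/(1-ρ^(K+1)) = (1-0.96154)/(1-0.96154^4) = 0.03846/0.1452 = 0.2649
P_K = P₀×ρ^K = 0.2649 × 0.96154^3 = 0.2649 × 0.8890 = 0.2355
λ_eff = λ(1-P_K) = 12.5 × (1 - 0.23549) = 12.5 × 0.76451 = 9.5564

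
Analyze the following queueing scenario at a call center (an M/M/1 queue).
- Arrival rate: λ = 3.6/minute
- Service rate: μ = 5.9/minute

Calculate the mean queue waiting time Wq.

First, compute utilization: ρ = λ/μ = 3.6/5.9 = 0.6102
For M/M/1: Wq = λ/(μ(μ-λ))
Wq = 3.6/(5.9 × (5.9-3.6))
Wq = 3.6/(5.9 × 2.30)
Wq = 0.2653 minutes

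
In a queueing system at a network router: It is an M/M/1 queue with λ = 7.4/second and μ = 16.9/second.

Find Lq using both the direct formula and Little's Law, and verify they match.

Method 1 (direct): Lq = λ²/(μ(μ-λ)) = 54.76/(16.9 × 9.50) = 0.3411

Method 2 (Little's Law):
W = 1/(μ-λ) = 1/9.50 = 0.10526
Wq = W - 1/μ = 0.10526 - 0.059172 = 0.04609
Lq = λWq = 7.4 × 0.04609 = 0.3411 ✔ (matches Method 1)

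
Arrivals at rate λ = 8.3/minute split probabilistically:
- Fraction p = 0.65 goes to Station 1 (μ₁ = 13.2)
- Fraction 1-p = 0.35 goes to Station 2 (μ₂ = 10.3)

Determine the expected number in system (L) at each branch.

Effective rates: λ₁ = 8.3×0.65 = 5.395, λ₂ = 8.3×0.35 = 2.905
Station 1: ρ₁ = 5.395/13.2 = 0.4087, L₁ = ρ₁/(1-ρ₁) = 0.4087/(1-0.4087) = 0.6912
Station 2: ρ₂ = 2.905/10.3 = 0.2820, L₂ = ρ₂/(1-ρ₂) = 0.2820/(1-0.2820) = 0.3928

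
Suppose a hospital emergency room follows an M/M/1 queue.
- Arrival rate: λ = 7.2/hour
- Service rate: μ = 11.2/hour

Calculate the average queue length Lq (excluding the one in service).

ρ = λ/μ = 7.2/11.2 = 0.6429
For M/M/1: Lq = λ²/(μ(μ-λ))
Lq = 51.84/(11.2 × 4.00)
Lq = 1.1571 patients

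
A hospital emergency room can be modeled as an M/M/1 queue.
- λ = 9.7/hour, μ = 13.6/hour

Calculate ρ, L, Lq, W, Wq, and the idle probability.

Step 1: ρ = λ/μ = 9.7/13.6 = 0.7132
Step 2: L = λ/(μ-λ) = 9.7/3.90 = 2.4872
Step 3: Lq = λ²/(μ(μ-λ)) = 94.09/(13.6×3.90) = 1.7739
Step 4: W = 1/(μ-λ) = 1/3.90 = 0.25641
Step 5: Wq = λ/(μ(μ-λ)) = 9.7/(13.6×3.90) = 0.1829
Step 6: P(0) = 1-ρ = 0.2868
Verify: L = λW = 9.7×0.25641 = 2.4872 ✔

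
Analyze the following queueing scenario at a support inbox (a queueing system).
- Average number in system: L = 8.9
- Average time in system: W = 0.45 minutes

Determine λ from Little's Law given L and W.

Little's Law: L = λW, so λ = L/W
λ = 8.9/0.45 = 19.7778 emails/minute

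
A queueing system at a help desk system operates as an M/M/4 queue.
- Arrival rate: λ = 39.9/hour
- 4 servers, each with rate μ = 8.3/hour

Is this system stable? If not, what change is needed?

Stability requires ρ = λ/(cμ) < 1
ρ = 39.9/(4 × 8.3) = 39.9/33.20 = 1.2018
Since 1.2018 ≥ 1, the system is UNSTABLE.
Need c > λ/μ = 39.9/8.3 = 4.81.
Minimum servers needed: c = 5.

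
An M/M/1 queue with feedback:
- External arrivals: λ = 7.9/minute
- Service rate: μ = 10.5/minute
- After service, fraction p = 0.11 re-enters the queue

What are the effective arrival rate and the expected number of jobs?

Effective arrival rate: λ_eff = λ/(1-p) = 7.9/(1-0.11) = 7.9/0.89 = 8.8764
ρ = λ_eff/μ = 8.8764/10.5 = 0.84537
L = ρ/(1-ρ) = 0.84537/(1-0.84537) = 5.4671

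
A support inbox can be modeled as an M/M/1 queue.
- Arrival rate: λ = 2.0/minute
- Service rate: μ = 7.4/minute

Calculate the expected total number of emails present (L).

ρ = λ/μ = 2.0/7.4 = 0.2703
For M/M/1: L = λ/(μ-λ)
L = 2.0/(7.4-2.0) = 2.0/5.40
L = 0.3704 emails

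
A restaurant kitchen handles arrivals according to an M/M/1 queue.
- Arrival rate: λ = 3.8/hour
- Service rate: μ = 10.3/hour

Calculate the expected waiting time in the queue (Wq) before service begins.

First, compute utilization: ρ = λ/μ = 3.8/10.3 = 0.3689
For M/M/1: Wq = λ/(μ(μ-λ))
Wq = 3.8/(10.3 × (10.3-3.8))
Wq = 3.8/(10.3 × 6.50)
Wq = 0.05676 hours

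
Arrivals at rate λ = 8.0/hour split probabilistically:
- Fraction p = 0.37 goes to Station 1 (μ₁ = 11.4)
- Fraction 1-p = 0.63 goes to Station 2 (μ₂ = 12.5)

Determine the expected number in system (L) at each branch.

Effective rates: λ₁ = 8.0×0.37 = 2.96, λ₂ = 8.0×0.63 = 5.04
Station 1: ρ₁ = 2.96/11.4 = 0.25965, L₁ = ρ₁/(1-ρ₁) = 0.25965/(1-0.25965) = 0.3507
Station 2: ρ₂ = 5.04/12.5 = 0.4032, L₂ = ρ₂/(1-ρ₂) = 0.4032/(1-0.4032) = 0.6756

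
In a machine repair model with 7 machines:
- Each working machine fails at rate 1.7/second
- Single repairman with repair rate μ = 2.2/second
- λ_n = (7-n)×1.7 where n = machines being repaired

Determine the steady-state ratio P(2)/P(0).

P(2)/P(0) = ∏_{i=0}^{2-1} λ_i/μ_{i+1}
= (7-0)×1.7/2.2 × (7-1)×1.7/2.2
= 25.0785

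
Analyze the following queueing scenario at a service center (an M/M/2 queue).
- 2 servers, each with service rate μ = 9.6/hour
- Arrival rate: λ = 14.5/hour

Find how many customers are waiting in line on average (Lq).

Traffic intensity: ρ = λ/(cμ) = 14.5/(2×9.6) = 0.7552
Since ρ = 0.7552 < 1, system is stable.
Offered load a = λ/μ = cρ = 14.5/9.6 = 1.5104
P₀ = [ Σₙ₌₀^1 aⁿ/n! + a^2/(2!(1-ρ)) ]⁻¹
Σ = a^0/0! + a^1/1! = 1.0000 + 1.5104 = 2.5104
a^2/(2!(1-ρ)) = 2.28136/(2 × 0.244792) = 4.6598
P₀ = 1/(2.5104 + 4.6598) = 0.1395
Lq = P₀·a^2·ρ / (2!(1-ρ)²) = 0.139466 × 2.28136 × 0.755208 / (2 × 0.0599230) = 2.0050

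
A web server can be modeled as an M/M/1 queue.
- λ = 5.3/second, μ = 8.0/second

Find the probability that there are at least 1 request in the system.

ρ = λ/μ = 5.3/8.0 = 0.6625
P(N ≥ n) = ρⁿ
P(N ≥ 1) = 0.6625^1
P(N ≥ 1) = 0.6625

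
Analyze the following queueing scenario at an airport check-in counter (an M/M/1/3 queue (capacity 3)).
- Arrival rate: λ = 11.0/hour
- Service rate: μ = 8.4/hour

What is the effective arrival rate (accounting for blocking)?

ρ = λ/μ = 11.0/8.4 = 1.30952
P₀ = (1-ρ)/(1-ρ^(K+1)) = (1-1.30952)/(1-1.30952^4) = -0.3095/-1.9407 = 0.1595
P_K = P₀×ρ^K = 0.1595 × 1.30952^3 = 0.1595 × 2.2456 = 0.3582
λ_eff = λ(1-P_K) = 11.0 × (1 - 0.358155) = 11.0 × 0.641845 = 7.0603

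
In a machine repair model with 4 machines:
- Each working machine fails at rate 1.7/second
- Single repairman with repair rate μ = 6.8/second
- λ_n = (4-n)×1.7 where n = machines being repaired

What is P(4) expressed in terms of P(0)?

P(4)/P(0) = ∏_{i=0}^{4-1} λ_i/μ_{i+1}
= (4-0)×1.7/6.8 × (4-1)×1.7/6.8 × (4-2)×1.7/6.8 × (4-3)×1.7/6.8
= 0.09375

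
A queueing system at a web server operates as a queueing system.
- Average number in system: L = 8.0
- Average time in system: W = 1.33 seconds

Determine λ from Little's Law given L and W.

Little's Law: L = λW, so λ = L/W
λ = 8.0/1.33 = 6.0150 requests/second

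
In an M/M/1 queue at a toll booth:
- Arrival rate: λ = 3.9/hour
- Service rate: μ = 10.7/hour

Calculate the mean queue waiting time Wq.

First, compute utilization: ρ = λ/μ = 3.9/10.7 = 0.3645
For M/M/1: Wq = λ/(μ(μ-λ))
Wq = 3.9/(10.7 × (10.7-3.9))
Wq = 3.9/(10.7 × 6.80)
Wq = 0.05360 hours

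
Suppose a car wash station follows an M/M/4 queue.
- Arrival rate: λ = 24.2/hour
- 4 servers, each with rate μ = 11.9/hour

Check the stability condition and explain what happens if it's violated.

Stability requires ρ = λ/(cμ) < 1
ρ = 24.2/(4 × 11.9) = 24.2/47.60 = 0.5084
Since 0.5084 < 1, the system is STABLE.
The servers are busy 50.84% of the time.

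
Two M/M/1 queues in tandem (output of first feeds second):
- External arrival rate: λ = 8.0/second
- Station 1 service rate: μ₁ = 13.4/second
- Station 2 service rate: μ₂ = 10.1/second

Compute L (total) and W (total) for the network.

By Jackson's theorem, each station behaves as independent M/M/1.
Station 1: ρ₁ = 8.0/13.4 = 0.5970, L₁ = ρ₁/(1-ρ₁) = λ/(μ₁-λ) = 8.0/5.40 = 1.4815
Station 2: ρ₂ = 8.0/10.1 = 0.7921, L₂ = ρ₂/(1-ρ₂) = λ/(μ₂-λ) = 8.0/2.10 = 3.8095
Total: L = L₁ + L₂ = 1.4815 + 3.8095 = 5.2910
W = L/λ = 5.2910/8.0 = 0.6614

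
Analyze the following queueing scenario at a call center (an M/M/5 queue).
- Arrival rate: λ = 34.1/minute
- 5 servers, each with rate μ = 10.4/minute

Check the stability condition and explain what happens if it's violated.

Stability requires ρ = λ/(cμ) < 1
ρ = 34.1/(5 × 10.4) = 34.1/52.00 = 0.6558
Since 0.6558 < 1, the system is STABLE.
The servers are busy 65.58% of the time.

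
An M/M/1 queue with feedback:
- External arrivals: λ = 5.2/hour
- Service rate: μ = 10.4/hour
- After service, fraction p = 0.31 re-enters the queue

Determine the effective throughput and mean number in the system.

Effective arrival rate: λ_eff = λ/(1-p) = 5.2/(1-0.31) = 5.2/0.69 = 7.53623
ρ = λ_eff/μ = 7.53623/10.4 = 0.72464
L = ρ/(1-ρ) = 0.72464/(1-0.72464) = 2.6316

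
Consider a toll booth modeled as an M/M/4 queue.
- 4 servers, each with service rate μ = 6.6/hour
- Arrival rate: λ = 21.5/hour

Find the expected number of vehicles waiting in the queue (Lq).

Traffic intensity: ρ = λ/(cμ) = 21.5/(4×6.6) = 0.8144
Since ρ = 0.8144 < 1, system is stable.
Offered load a = λ/μ = cρ = 21.5/6.6 = 3.2576
P₀ = [ Σₙ₌₀^3 aⁿ/n! + a^4/(4!(1-ρ)) ]⁻¹
Σ = a^0/0! + a^1/1! + a^2/2! + a^3/3! = 1.00000 + 3.25758 + 5.30590 + 5.76146 = 15.3249
a^4/(4!(1-ρ)) = 112.6103/(24 × 0.185606) = 25.2799
P₀ = 1/(15.3249 + 25.2799) = 0.02463
Lq = P₀·a^4·ρ / (4!(1-ρ)²) = 0.024628 × 112.6103 × 0.81439 / (24 × 0.034450) = 2.7317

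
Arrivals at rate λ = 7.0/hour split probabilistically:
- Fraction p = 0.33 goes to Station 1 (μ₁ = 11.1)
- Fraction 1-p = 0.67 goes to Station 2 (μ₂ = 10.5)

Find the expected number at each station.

Effective rates: λ₁ = 7.0×0.33 = 2.31, λ₂ = 7.0×0.67 = 4.69
Station 1: ρ₁ = 2.31/11.1 = 0.2081, L₁ = ρ₁/(1-ρ₁) = 0.2081/(1-0.2081) = 0.2628
Station 2: ρ₂ = 4.69/10.5 = 0.44667, L₂ = ρ₂/(1-ρ₂) = 0.44667/(1-0.44667) = 0.8072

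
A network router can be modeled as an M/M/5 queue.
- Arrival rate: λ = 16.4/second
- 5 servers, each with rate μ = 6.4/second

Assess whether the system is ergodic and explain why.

Stability requires ρ = λ/(cμ) < 1
ρ = 16.4/(5 × 6.4) = 16.4/32.00 = 0.5125
Since 0.5125 < 1, the system is STABLE.
The servers are busy 51.25% of the time.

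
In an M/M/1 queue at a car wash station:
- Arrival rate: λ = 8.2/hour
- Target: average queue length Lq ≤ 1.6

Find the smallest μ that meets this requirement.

For M/M/1: Lq = λ²/(μ(μ-λ))
Need Lq ≤ 1.6, i.e. μ(μ-λ) ≥ λ²/1.6
μ² - 8.2μ - 67.24/1.6 ≥ 0  →  μ² - 8.2μ - 42.0250 ≥ 0
Quadratic formula (positive root): μ = [λ + √(λ² + 4×42.0250)]/2
Discriminant: 67.24 + 4×42.0250 = 235.3400, √235.3400 = 15.3408
μ ≥ (8.2 + 15.3408)/2 = 11.7704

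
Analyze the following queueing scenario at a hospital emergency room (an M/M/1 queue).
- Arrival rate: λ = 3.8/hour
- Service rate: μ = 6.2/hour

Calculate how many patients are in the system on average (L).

ρ = λ/μ = 3.8/6.2 = 0.6129
For M/M/1: L = λ/(μ-λ)
L = 3.8/(6.2-3.8) = 3.8/2.40
L = 1.5833 patients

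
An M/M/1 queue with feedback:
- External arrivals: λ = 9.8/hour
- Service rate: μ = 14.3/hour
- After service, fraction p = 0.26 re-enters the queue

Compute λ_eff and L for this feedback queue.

Effective arrival rate: λ_eff = λ/(1-p) = 9.8/(1-0.26) = 9.8/0.74 = 13.24324
ρ = λ_eff/μ = 13.24324/14.3 = 0.926101
L = ρ/(1-ρ) = 0.926101/(1-0.926101) = 12.5320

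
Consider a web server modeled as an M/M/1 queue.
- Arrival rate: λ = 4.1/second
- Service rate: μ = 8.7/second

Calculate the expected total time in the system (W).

First, compute utilization: ρ = λ/μ = 4.1/8.7 = 0.4713
For M/M/1: W = 1/(μ-λ)
W = 1/(8.7-4.1) = 1/4.60
W = 0.2174 seconds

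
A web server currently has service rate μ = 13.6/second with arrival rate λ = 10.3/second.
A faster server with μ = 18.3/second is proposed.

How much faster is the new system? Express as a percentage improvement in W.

System 1: ρ₁ = 10.3/13.6 = 0.7574, W₁ = 1/(13.6-10.3) = 0.3030
System 2: ρ₂ = 10.3/18.3 = 0.5628, W₂ = 1/(18.3-10.3) = 0.1250
Improvement: (W₁-W₂)/W₁ = (0.3030-0.1250)/0.3030 = 58.75%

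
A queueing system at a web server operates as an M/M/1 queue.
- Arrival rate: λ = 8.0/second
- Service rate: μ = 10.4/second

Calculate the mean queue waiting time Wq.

First, compute utilization: ρ = λ/μ = 8.0/10.4 = 0.7692
For M/M/1: Wq = λ/(μ(μ-λ))
Wq = 8.0/(10.4 × (10.4-8.0))
Wq = 8.0/(10.4 × 2.40)
Wq = 0.3205 seconds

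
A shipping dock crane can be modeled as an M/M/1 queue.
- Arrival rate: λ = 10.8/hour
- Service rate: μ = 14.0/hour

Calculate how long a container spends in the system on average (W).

First, compute utilization: ρ = λ/μ = 10.8/14.0 = 0.7714
For M/M/1: W = 1/(μ-λ)
W = 1/(14.0-10.8) = 1/3.20
W = 0.3125 hours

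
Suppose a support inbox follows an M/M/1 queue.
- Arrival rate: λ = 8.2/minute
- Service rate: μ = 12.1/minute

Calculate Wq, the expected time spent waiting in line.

First, compute utilization: ρ = λ/μ = 8.2/12.1 = 0.6777
For M/M/1: Wq = λ/(μ(μ-λ))
Wq = 8.2/(12.1 × (12.1-8.2))
Wq = 8.2/(12.1 × 3.90)
Wq = 0.1738 minutes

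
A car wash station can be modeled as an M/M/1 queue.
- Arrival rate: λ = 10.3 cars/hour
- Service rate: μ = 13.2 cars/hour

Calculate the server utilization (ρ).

Server utilization: ρ = λ/μ
ρ = 10.3/13.2 = 0.7803
The server is busy 78.03% of the time.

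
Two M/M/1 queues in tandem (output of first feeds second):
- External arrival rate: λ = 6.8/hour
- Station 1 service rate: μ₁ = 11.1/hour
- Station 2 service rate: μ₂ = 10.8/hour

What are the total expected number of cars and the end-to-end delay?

By Jackson's theorem, each station behaves as independent M/M/1.
Station 1: ρ₁ = 6.8/11.1 = 0.6126, L₁ = ρ₁/(1-ρ₁) = λ/(μ₁-λ) = 6.8/4.30 = 1.5814
Station 2: ρ₂ = 6.8/10.8 = 0.6296, L₂ = ρ₂/(1-ρ₂) = λ/(μ₂-λ) = 6.8/4.00 = 1.7000
Total: L = L₁ + L₂ = 1.5814 + 1.7000 = 3.2814
W = L/λ = 3.2814/6.8 = 0.4826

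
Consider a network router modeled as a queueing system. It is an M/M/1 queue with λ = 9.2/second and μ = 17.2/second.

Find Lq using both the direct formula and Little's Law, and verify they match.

Method 1 (direct): Lq = λ²/(μ(μ-λ)) = 84.64/(17.2 × 8.00) = 0.6151

Method 2 (Little's Law):
W = 1/(μ-λ) = 1/8.00 = 0.1250
Wq = W - 1/μ = 0.1250 - 0.05814 = 0.06686
Lq = λWq = 9.2 × 0.06686 = 0.6151 ✔ (matches Method 1)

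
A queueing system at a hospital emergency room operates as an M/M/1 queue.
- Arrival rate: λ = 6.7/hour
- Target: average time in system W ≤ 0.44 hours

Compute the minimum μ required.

For M/M/1: W = 1/(μ-λ)
Need W ≤ 0.44, so 1/(μ-λ) ≤ 0.44
μ - λ ≥ 1/0.44 = 2.2727
μ ≥ 6.7 + 2.2727 = 8.9727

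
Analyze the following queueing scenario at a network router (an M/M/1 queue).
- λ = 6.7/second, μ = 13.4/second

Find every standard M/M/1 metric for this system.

Step 1: ρ = λ/μ = 6.7/13.4 = 0.5000
Step 2: L = λ/(μ-λ) = 6.7/6.70 = 1.0000
Step 3: Lq = λ²/(μ(μ-λ)) = 44.89/(13.4×6.70) = 0.5000
Step 4: W = 1/(μ-λ) = 1/6.70 = 0.14925
Step 5: Wq = λ/(μ(μ-λ)) = 6.7/(13.4×6.70) = 0.07463
Step 6: P(0) = 1-ρ = 0.5000
Verify: L = λW = 6.7×0.14925 = 1.0000 ✔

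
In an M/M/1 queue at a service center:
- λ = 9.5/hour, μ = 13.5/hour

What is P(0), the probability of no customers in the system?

ρ = λ/μ = 9.5/13.5 = 0.7037
P(0) = 1 - ρ = 1 - 0.7037 = 0.2963
The server is idle 29.63% of the time.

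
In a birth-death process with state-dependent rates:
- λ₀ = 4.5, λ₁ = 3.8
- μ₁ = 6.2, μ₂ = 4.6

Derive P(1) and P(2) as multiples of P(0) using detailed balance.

Balance equations:
State 0: λ₀P₀ = μ₁P₁ → P₁ = (λ₀/μ₁)P₀ = (4.5/6.2)P₀ = 0.7258P₀
State 1: P₂ = (λ₀λ₁)/(μ₁μ₂)P₀ = (4.5×3.8)/(6.2×4.6)P₀ = 0.5996P₀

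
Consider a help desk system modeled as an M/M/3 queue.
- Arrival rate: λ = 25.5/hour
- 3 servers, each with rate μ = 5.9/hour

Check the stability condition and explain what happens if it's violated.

Stability requires ρ = λ/(cμ) < 1
ρ = 25.5/(3 × 5.9) = 25.5/17.70 = 1.4407
Since 1.4407 ≥ 1, the system is UNSTABLE.
Need c > λ/μ = 25.5/5.9 = 4.32.
Minimum servers needed: c = 5.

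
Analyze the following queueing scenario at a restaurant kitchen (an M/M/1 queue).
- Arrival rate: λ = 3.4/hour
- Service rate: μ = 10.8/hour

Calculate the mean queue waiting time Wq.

First, compute utilization: ρ = λ/μ = 3.4/10.8 = 0.3148
For M/M/1: Wq = λ/(μ(μ-λ))
Wq = 3.4/(10.8 × (10.8-3.4))
Wq = 3.4/(10.8 × 7.40)
Wq = 0.04254 hours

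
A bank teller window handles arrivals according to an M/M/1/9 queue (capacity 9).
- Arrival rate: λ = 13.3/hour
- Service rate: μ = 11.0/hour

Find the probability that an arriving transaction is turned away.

ρ = λ/μ = 13.3/11.0 = 1.20909
P₀ = (1-ρ)/(1-ρ^(K+1)) = (1-1.20909)/(1-1.20909^10) = -0.2091/-5.6771 = 0.03683
P_K = P₀×ρ^K = 0.03683 × 1.20909^9 = 0.03683 × 5.5224 = 0.2034
Blocking probability = 20.34%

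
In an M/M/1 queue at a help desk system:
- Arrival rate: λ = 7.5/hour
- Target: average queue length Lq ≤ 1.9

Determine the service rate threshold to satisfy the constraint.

For M/M/1: Lq = λ²/(μ(μ-λ))
Need Lq ≤ 1.9, i.e. μ(μ-λ) ≥ λ²/1.9
μ² - 7.5μ - 56.25/1.9 ≥ 0  →  μ² - 7.5μ - 29.605263 ≥ 0
Quadratic formula (positive root): μ = [λ + √(λ² + 4×29.605263)]/2
Discriminant: 56.25 + 4×29.605263 = 174.6711, √174.6711 = 13.2163
μ ≥ (7.5 + 13.2163)/2 = 10.3582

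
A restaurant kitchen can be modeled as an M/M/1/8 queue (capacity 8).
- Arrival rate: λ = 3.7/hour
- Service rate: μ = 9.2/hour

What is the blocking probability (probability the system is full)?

ρ = λ/μ = 3.7/9.2 = 0.402174
P₀ = (1-ρ)/(1-ρ^(K+1)) = (1-0.402174)/(1-0.402174^9) = 0.5978/0.9997 = 0.5980
P_K = P₀×ρ^K = 0.5980 × 0.402174^8 = 0.5980 × 0.0006844 = 0.0004093
Blocking probability = 0.04093%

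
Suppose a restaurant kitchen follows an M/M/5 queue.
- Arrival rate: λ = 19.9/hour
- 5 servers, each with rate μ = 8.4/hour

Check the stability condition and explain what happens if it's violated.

Stability requires ρ = λ/(cμ) < 1
ρ = 19.9/(5 × 8.4) = 19.9/42.00 = 0.4738
Since 0.4738 < 1, the system is STABLE.
The servers are busy 47.38% of the time.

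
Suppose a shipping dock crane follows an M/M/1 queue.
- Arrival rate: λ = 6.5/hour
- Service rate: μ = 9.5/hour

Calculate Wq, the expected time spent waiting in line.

First, compute utilization: ρ = λ/μ = 6.5/9.5 = 0.6842
For M/M/1: Wq = λ/(μ(μ-λ))
Wq = 6.5/(9.5 × (9.5-6.5))
Wq = 6.5/(9.5 × 3.00)
Wq = 0.2281 hours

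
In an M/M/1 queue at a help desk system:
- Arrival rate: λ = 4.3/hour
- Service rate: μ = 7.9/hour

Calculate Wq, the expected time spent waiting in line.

First, compute utilization: ρ = λ/μ = 4.3/7.9 = 0.5443
For M/M/1: Wq = λ/(μ(μ-λ))
Wq = 4.3/(7.9 × (7.9-4.3))
Wq = 4.3/(7.9 × 3.60)
Wq = 0.1512 hours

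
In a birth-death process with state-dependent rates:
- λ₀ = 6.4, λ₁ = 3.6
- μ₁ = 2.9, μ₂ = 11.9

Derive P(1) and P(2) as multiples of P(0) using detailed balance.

Balance equations:
State 0: λ₀P₀ = μ₁P₁ → P₁ = (λ₀/μ₁)P₀ = (6.4/2.9)P₀ = 2.2069P₀
State 1: P₂ = (λ₀λ₁)/(μ₁μ₂)P₀ = (6.4×3.6)/(2.9×11.9)P₀ = 0.6676P₀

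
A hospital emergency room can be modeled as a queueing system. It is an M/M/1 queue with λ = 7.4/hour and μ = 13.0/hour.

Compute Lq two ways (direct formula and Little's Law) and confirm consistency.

Method 1 (direct): Lq = λ²/(μ(μ-λ)) = 54.76/(13.0 × 5.60) = 0.7522

Method 2 (Little's Law):
W = 1/(μ-λ) = 1/5.60 = 0.17857
Wq = W - 1/μ = 0.17857 - 0.076923 = 0.10165
Lq = λWq = 7.4 × 0.10165 = 0.7522 ✔ (matches Method 1)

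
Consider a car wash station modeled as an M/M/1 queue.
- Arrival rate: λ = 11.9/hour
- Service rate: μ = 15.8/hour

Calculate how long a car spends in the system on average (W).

First, compute utilization: ρ = λ/μ = 11.9/15.8 = 0.7532
For M/M/1: W = 1/(μ-λ)
W = 1/(15.8-11.9) = 1/3.90
W = 0.2564 hours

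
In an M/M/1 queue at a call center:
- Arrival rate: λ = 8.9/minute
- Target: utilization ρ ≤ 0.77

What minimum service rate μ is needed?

ρ = λ/μ, so μ = λ/ρ
μ ≥ 8.9/0.77 = 11.5584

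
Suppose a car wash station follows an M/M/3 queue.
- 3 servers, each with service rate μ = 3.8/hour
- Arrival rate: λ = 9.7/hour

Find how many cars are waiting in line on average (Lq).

Traffic intensity: ρ = λ/(cμ) = 9.7/(3×3.8) = 0.8509
Since ρ = 0.8509 < 1, system is stable.
Offered load a = λ/μ = cρ = 9.7/3.8 = 2.5526
P₀ = [ Σₙ₌₀^2 aⁿ/n! + a^3/(3!(1-ρ)) ]⁻¹
Σ = a^0/0! + a^1/1! + a^2/2! = 1.0000 + 2.5526 + 3.2580 = 6.8106
a^3/(3!(1-ρ)) = 16.6328/(6 × 0.149123) = 18.5896
P₀ = 1/(6.8106 + 18.5896) = 0.03937
Lq = P₀·a^3·ρ / (3!(1-ρ)²) = 0.0393698 × 16.6328 × 0.850877 / (6 × 0.0222376) = 4.1760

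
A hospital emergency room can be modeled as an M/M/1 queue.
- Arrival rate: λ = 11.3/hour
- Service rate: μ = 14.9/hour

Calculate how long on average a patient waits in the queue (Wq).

First, compute utilization: ρ = λ/μ = 11.3/14.9 = 0.7584
For M/M/1: Wq = λ/(μ(μ-λ))
Wq = 11.3/(14.9 × (14.9-11.3))
Wq = 11.3/(14.9 × 3.60)
Wq = 0.2107 hours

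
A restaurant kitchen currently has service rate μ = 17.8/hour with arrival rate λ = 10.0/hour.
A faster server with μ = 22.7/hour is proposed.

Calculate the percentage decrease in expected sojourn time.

System 1: ρ₁ = 10.0/17.8 = 0.5618, W₁ = 1/(17.8-10.0) = 0.1282
System 2: ρ₂ = 10.0/22.7 = 0.4405, W₂ = 1/(22.7-10.0) = 0.07874
Improvement: (W₁-W₂)/W₁ = (0.1282-0.07874)/0.1282 = 38.58%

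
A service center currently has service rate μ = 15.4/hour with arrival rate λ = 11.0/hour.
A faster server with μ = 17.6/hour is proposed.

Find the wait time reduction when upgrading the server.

System 1: ρ₁ = 11.0/15.4 = 0.7143, W₁ = 1/(15.4-11.0) = 0.22727
System 2: ρ₂ = 11.0/17.6 = 0.6250, W₂ = 1/(17.6-11.0) = 0.15152
Improvement: (W₁-W₂)/W₁ = (0.22727-0.15152)/0.22727 = 33.33%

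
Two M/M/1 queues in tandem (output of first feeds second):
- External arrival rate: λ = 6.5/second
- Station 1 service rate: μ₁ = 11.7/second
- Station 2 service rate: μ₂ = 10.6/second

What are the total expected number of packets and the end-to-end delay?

By Jackson's theorem, each station behaves as independent M/M/1.
Station 1: ρ₁ = 6.5/11.7 = 0.5556, L₁ = ρ₁/(1-ρ₁) = λ/(μ₁-λ) = 6.5/5.20 = 1.2500
Station 2: ρ₂ = 6.5/10.6 = 0.6132, L₂ = ρ₂/(1-ρ₂) = λ/(μ₂-λ) = 6.5/4.10 = 1.5854
Total: L = L₁ + L₂ = 1.2500 + 1.5854 = 2.8354
W = L/λ = 2.8354/6.5 = 0.4362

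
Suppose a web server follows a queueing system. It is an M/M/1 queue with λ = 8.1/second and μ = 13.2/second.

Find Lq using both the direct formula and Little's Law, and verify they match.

Method 1 (direct): Lq = λ²/(μ(μ-λ)) = 65.61/(13.2 × 5.10) = 0.9746

Method 2 (Little's Law):
W = 1/(μ-λ) = 1/5.10 = 0.19608
Wq = W - 1/μ = 0.19608 - 0.075758 = 0.12032
Lq = λWq = 8.1 × 0.12032 = 0.9746 ✔ (matches Method 1)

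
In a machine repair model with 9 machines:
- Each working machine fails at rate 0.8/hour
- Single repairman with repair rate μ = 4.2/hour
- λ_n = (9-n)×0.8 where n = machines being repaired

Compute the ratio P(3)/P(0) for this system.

P(3)/P(0) = ∏_{i=0}^{3-1} λ_i/μ_{i+1}
= (9-0)×0.8/4.2 × (9-1)×0.8/4.2 × (9-2)×0.8/4.2
= 3.4830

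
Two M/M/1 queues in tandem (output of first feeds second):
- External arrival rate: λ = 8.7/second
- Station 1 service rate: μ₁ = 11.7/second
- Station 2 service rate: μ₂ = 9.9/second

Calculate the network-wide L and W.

By Jackson's theorem, each station behaves as independent M/M/1.
Station 1: ρ₁ = 8.7/11.7 = 0.7436, L₁ = ρ₁/(1-ρ₁) = λ/(μ₁-λ) = 8.7/3.00 = 2.9000
Station 2: ρ₂ = 8.7/9.9 = 0.8788, L₂ = ρ₂/(1-ρ₂) = λ/(μ₂-λ) = 8.7/1.20 = 7.2500
Total: L = L₁ + L₂ = 2.9000 + 7.2500 = 10.1500
W = L/λ = 10.1500/8.7 = 1.1667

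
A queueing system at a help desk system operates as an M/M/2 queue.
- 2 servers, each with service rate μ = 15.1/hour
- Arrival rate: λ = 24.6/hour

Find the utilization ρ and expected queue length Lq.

Traffic intensity: ρ = λ/(cμ) = 24.6/(2×15.1) = 0.8146
Since ρ = 0.8146 < 1, system is stable.
Offered load a = λ/μ = cρ = 24.6/15.1 = 1.6291
P₀ = [ Σₙ₌₀^1 aⁿ/n! + a^2/(2!(1-ρ)) ]⁻¹
Σ = a^0/0! + a^1/1! = 1.0000 + 1.6291 = 2.6291
a^2/(2!(1-ρ)) = 2.6541/(2 × 0.18543) = 7.1566
P₀ = 1/(2.6291 + 7.1566) = 0.1022
Lq = P₀·a^2·ρ / (2!(1-ρ)²) = 0.102190 × 2.65409 × 0.814570 / (2 × 0.0343845) = 3.2126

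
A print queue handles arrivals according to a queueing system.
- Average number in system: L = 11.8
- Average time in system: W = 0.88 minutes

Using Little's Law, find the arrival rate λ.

Little's Law: L = λW, so λ = L/W
λ = 11.8/0.88 = 13.4091 jobs/minute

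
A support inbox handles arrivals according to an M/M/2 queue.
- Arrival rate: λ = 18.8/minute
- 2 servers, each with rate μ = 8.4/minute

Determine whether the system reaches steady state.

Stability requires ρ = λ/(cμ) < 1
ρ = 18.8/(2 × 8.4) = 18.8/16.80 = 1.1190
Since 1.1190 ≥ 1, the system is UNSTABLE.
Need c > λ/μ = 18.8/8.4 = 2.24.
Minimum servers needed: c = 3.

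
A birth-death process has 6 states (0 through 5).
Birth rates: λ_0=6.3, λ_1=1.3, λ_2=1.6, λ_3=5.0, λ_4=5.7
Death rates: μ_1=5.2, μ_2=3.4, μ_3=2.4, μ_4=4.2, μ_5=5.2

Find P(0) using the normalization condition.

Ratios P(n)/P(0) = (λ₀···λₙ₋₁)/(μ₁···μₙ):
P(1)/P(0) = (6.3)/(5.2) = 1.2115
P(2)/P(0) = (6.3×1.3)/(5.2×3.4) = 0.46324
P(3)/P(0) = (6.3×1.3×1.6)/(5.2×3.4×2.4) = 0.30882
P(4)/P(0) = (6.3×1.3×1.6×5.0)/(5.2×3.4×2.4×4.2) = 0.36765
P(5)/P(0) = (6.3×1.3×1.6×5.0×5.7)/(5.2×3.4×2.4×4.2×5.2) = 0.40300

Normalization: ∑ P(n) = 1
P(0) × (1.0000 + 1.2115 + 0.46324 + 0.30882 + 0.36765 + 0.40300) = 1
P(0) × 3.7542 = 1
P(0) = 1/3.7542 = 0.2664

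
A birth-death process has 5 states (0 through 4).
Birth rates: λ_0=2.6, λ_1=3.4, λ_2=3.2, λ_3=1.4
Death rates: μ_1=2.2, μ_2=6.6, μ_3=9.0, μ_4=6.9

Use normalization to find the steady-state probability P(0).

Ratios P(n)/P(0) = (λ₀···λₙ₋₁)/(μ₁···μₙ):
P(1)/P(0) = (2.6)/(2.2) = 1.1818
P(2)/P(0) = (2.6×3.4)/(2.2×6.6) = 0.6088
P(3)/P(0) = (2.6×3.4×3.2)/(2.2×6.6×9.0) = 0.2165
P(4)/P(0) = (2.6×3.4×3.2×1.4)/(2.2×6.6×9.0×6.9) = 0.04392

Normalization: ∑ P(n) = 1
P(0) × (1.0000 + 1.1818 + 0.6088 + 0.2165 + 0.04392) = 1
P(0) × 3.0510 = 1
P(0) = 1/3.0510 = 0.3278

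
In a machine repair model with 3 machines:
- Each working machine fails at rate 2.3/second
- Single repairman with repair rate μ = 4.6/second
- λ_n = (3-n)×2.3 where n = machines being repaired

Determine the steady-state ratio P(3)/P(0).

P(3)/P(0) = ∏_{i=0}^{3-1} λ_i/μ_{i+1}
= (3-0)×2.3/4.6 × (3-1)×2.3/4.6 × (3-2)×2.3/4.6
= 0.7500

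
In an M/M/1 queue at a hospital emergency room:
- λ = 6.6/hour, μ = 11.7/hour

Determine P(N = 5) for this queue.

ρ = λ/μ = 6.6/11.7 = 0.5641
P(n) = (1-ρ)ρⁿ
P(5) = (1-0.5641) × 0.5641^5
P(5) = 0.4359 × 0.05712
P(5) = 0.02490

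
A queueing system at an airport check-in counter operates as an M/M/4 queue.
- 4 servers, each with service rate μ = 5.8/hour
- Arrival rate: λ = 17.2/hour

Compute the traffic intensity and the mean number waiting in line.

Traffic intensity: ρ = λ/(cμ) = 17.2/(4×5.8) = 0.7414
Since ρ = 0.7414 < 1, system is stable.
Offered load a = λ/μ = cρ = 17.2/5.8 = 2.9655
P₀ = [ Σₙ₌₀^3 aⁿ/n! + a^4/(4!(1-ρ)) ]⁻¹
Σ = a^0/0! + a^1/1! + a^2/2! + a^3/3! = 1.00000 + 2.96552 + 4.39715 + 4.34660 = 12.7093
a^4/(4!(1-ρ)) = 77.3396/(24 × 0.25862) = 12.4603
P₀ = 1/(12.7093 + 12.4603) = 0.03973
Lq = P₀·a^4·ρ / (4!(1-ρ)²) = 0.039731 × 77.3396 × 0.74138 / (24 × 0.066885) = 1.4192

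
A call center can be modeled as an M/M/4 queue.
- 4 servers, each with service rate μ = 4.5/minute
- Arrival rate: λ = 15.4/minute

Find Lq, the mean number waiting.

Traffic intensity: ρ = λ/(cμ) = 15.4/(4×4.5) = 0.8556
Since ρ = 0.8556 < 1, system is stable.
Offered load a = λ/μ = cρ = 15.4/4.5 = 3.4222
P₀ = [ Σₙ₌₀^3 aⁿ/n! + a^4/(4!(1-ρ)) ]⁻¹
Σ = a^0/0! + a^1/1! + a^2/2! + a^3/3! = 1.0000 + 3.4222 + 5.8558 + 6.6800 = 16.9580
a^4/(4!(1-ρ)) = 137.1617/(24 × 0.1444444) = 39.5659
P₀ = 1/(16.9580 + 39.5659) = 0.01769
Lq = P₀·a^4·ρ / (4!(1-ρ)²) = 0.0176916 × 137.1617 × 0.855556 / (24 × 0.0208642) = 4.1461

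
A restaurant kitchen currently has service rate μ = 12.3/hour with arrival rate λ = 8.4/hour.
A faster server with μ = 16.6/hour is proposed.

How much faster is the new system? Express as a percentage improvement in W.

System 1: ρ₁ = 8.4/12.3 = 0.6829, W₁ = 1/(12.3-8.4) = 0.25641
System 2: ρ₂ = 8.4/16.6 = 0.5060, W₂ = 1/(16.6-8.4) = 0.12195
Improvement: (W₁-W₂)/W₁ = (0.25641-0.12195)/0.25641 = 52.44%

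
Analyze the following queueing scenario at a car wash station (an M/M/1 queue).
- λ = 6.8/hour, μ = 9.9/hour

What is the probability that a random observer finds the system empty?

ρ = λ/μ = 6.8/9.9 = 0.6869
P(0) = 1 - ρ = 1 - 0.6869 = 0.3131
The server is idle 31.31% of the time.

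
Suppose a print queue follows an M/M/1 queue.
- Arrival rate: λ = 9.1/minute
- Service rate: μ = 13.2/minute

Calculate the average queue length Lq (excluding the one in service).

ρ = λ/μ = 9.1/13.2 = 0.6894
For M/M/1: Lq = λ²/(μ(μ-λ))
Lq = 82.81/(13.2 × 4.10)
Lq = 1.5301 jobs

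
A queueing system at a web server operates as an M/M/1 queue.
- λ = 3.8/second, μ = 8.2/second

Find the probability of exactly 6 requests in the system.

ρ = λ/μ = 3.8/8.2 = 0.4634
P(n) = (1-ρ)ρⁿ
P(6) = (1-0.4634) × 0.4634^6
P(6) = 0.53660 × 0.0099023
P(6) = 0.005314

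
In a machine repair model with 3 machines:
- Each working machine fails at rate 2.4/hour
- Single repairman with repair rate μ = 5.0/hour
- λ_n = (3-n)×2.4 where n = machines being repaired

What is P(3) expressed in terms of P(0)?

P(3)/P(0) = ∏_{i=0}^{3-1} λ_i/μ_{i+1}
= (3-0)×2.4/5.0 × (3-1)×2.4/5.0 × (3-2)×2.4/5.0
= 0.6636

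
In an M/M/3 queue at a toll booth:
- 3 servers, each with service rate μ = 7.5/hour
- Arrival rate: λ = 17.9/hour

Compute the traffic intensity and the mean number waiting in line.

Traffic intensity: ρ = λ/(cμ) = 17.9/(3×7.5) = 0.7956
Since ρ = 0.7956 < 1, system is stable.
Offered load a = λ/μ = cρ = 17.9/7.5 = 2.3867
P₀ = [ Σₙ₌₀^2 aⁿ/n! + a^3/(3!(1-ρ)) ]⁻¹
Σ = a^0/0! + a^1/1! + a^2/2! = 1.0000 + 2.3867 + 2.8481 = 6.2348
a^3/(3!(1-ρ)) = 13.5949/(6 × 0.204444) = 11.0828
P₀ = 1/(6.2348 + 11.0828) = 0.05774
Lq = P₀·a^3·ρ / (3!(1-ρ)²) = 0.057745 × 13.5949 × 0.79556 / (6 × 0.041798) = 2.4903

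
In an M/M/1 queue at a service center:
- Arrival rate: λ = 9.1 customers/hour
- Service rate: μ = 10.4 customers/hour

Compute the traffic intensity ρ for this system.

Server utilization: ρ = λ/μ
ρ = 9.1/10.4 = 0.8750
The server is busy 87.50% of the time.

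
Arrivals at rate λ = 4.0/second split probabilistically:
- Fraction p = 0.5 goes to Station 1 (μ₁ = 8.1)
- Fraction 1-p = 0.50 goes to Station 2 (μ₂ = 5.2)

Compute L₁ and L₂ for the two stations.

Effective rates: λ₁ = 4.0×0.5 = 2, λ₂ = 4.0×0.50 = 2
Station 1: ρ₁ = 2/8.1 = 0.24691, L₁ = ρ₁/(1-ρ₁) = 0.24691/(1-0.24691) = 0.3279
Station 2: ρ₂ = 2/5.2 = 0.3846, L₂ = ρ₂/(1-ρ₂) = 0.3846/(1-0.3846) = 0.6250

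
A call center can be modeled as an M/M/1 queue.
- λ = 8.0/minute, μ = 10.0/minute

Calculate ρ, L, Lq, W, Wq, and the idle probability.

Step 1: ρ = λ/μ = 8.0/10.0 = 0.8000
Step 2: L = λ/(μ-λ) = 8.0/2.00 = 4.0000
Step 3: Lq = λ²/(μ(μ-λ)) = 64.00/(10.0×2.00) = 3.2000
Step 4: W = 1/(μ-λ) = 1/2.00 = 0.5000
Step 5: Wq = λ/(μ(μ-λ)) = 8.0/(10.0×2.00) = 0.4000
Step 6: P(0) = 1-ρ = 0.2000
Verify: L = λW = 8.0×0.5000 = 4.0000 ✔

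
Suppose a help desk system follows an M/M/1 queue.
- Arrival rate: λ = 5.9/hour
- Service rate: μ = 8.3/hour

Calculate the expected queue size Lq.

ρ = λ/μ = 5.9/8.3 = 0.7108
For M/M/1: Lq = λ²/(μ(μ-λ))
Lq = 34.81/(8.3 × 2.40)
Lq = 1.7475 tickets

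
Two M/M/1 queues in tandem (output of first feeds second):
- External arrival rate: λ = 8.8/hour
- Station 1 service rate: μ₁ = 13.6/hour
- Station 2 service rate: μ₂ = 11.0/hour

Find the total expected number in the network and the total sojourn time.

By Jackson's theorem, each station behaves as independent M/M/1.
Station 1: ρ₁ = 8.8/13.6 = 0.6471, L₁ = ρ₁/(1-ρ₁) = λ/(μ₁-λ) = 8.8/4.80 = 1.8333
Station 2: ρ₂ = 8.8/11.0 = 0.8000, L₂ = ρ₂/(1-ρ₂) = λ/(μ₂-λ) = 8.8/2.20 = 4.0000
Total: L = L₁ + L₂ = 1.8333 + 4.0000 = 5.8333
W = L/λ = 5.8333/8.8 = 0.6629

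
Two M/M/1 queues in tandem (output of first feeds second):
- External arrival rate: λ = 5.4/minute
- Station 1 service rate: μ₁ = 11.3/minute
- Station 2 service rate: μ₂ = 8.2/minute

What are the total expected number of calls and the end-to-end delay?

By Jackson's theorem, each station behaves as independent M/M/1.
Station 1: ρ₁ = 5.4/11.3 = 0.4779, L₁ = ρ₁/(1-ρ₁) = λ/(μ₁-λ) = 5.4/5.90 = 0.915254
Station 2: ρ₂ = 5.4/8.2 = 0.6585, L₂ = ρ₂/(1-ρ₂) = λ/(μ₂-λ) = 5.4/2.80 = 1.92857
Total: L = L₁ + L₂ = 0.915254 + 1.92857 = 2.8438
W = L/λ = 2.8438/5.4 = 0.5266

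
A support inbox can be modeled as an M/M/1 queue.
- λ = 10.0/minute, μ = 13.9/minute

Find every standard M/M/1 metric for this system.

Step 1: ρ = λ/μ = 10.0/13.9 = 0.7194
Step 2: L = λ/(μ-λ) = 10.0/3.90 = 2.5641
Step 3: Lq = λ²/(μ(μ-λ)) = 100.00/(13.9×3.90) = 1.8447
Step 4: W = 1/(μ-λ) = 1/3.90 = 0.25641
Step 5: Wq = λ/(μ(μ-λ)) = 10.0/(13.9×3.90) = 0.1845
Step 6: P(0) = 1-ρ = 0.2806
Verify: L = λW = 10.0×0.25641 = 2.5641 ✔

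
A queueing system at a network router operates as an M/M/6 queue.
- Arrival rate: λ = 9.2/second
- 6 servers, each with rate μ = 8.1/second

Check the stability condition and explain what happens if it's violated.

Stability requires ρ = λ/(cμ) < 1
ρ = 9.2/(6 × 8.1) = 9.2/48.60 = 0.1893
Since 0.1893 < 1, the system is STABLE.
The servers are busy 18.93% of the time.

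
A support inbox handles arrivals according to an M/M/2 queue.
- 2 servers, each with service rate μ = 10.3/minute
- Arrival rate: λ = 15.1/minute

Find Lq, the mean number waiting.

Traffic intensity: ρ = λ/(cμ) = 15.1/(2×10.3) = 0.7330
Since ρ = 0.7330 < 1, system is stable.
Offered load a = λ/μ = cρ = 15.1/10.3 = 1.4660
P₀ = [ Σₙ₌₀^1 aⁿ/n! + a^2/(2!(1-ρ)) ]⁻¹
Σ = a^0/0! + a^1/1! = 1.0000 + 1.4660 = 2.4660
a^2/(2!(1-ρ)) = 2.1492/(2 × 0.26699) = 4.0249
P₀ = 1/(2.4660 + 4.0249) = 0.1541
Lq = P₀·a^2·ρ / (2!(1-ρ)²) = 0.15406 × 2.1492 × 0.73301 / (2 × 0.071284) = 1.7024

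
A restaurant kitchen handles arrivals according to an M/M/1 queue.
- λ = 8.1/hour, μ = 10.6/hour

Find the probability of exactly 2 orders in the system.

ρ = λ/μ = 8.1/10.6 = 0.7642
P(n) = (1-ρ)ρⁿ
P(2) = (1-0.7642) × 0.7642^2
P(2) = 0.2358 × 0.5840
P(2) = 0.1377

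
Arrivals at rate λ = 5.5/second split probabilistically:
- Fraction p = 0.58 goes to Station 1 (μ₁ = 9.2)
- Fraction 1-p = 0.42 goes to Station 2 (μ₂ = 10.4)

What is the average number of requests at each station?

Effective rates: λ₁ = 5.5×0.58 = 3.19, λ₂ = 5.5×0.42 = 2.31
Station 1: ρ₁ = 3.19/9.2 = 0.34674, L₁ = ρ₁/(1-ρ₁) = 0.34674/(1-0.34674) = 0.5308
Station 2: ρ₂ = 2.31/10.4 = 0.2221, L₂ = ρ₂/(1-ρ₂) = 0.2221/(1-0.2221) = 0.2855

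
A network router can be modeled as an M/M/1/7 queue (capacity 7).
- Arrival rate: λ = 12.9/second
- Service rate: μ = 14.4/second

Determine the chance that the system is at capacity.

ρ = λ/μ = 12.9/14.4 = 0.89583
P₀ = (1-ρ)/(1-ρ^(K+1)) = (1-0.89583)/(1-0.89583^8) = 0.10417/0.58523 = 0.1780
P_K = P₀×ρ^K = 0.1780 × 0.89583^7 = 0.1780 × 0.4630 = 0.08241
Blocking probability = 8.24%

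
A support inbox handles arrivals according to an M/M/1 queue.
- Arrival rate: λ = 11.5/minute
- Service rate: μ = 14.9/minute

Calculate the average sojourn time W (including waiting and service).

First, compute utilization: ρ = λ/μ = 11.5/14.9 = 0.7718
For M/M/1: W = 1/(μ-λ)
W = 1/(14.9-11.5) = 1/3.40
W = 0.2941 minutes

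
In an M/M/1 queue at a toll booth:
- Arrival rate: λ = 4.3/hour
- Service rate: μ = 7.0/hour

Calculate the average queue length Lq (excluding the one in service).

ρ = λ/μ = 4.3/7.0 = 0.6143
For M/M/1: Lq = λ²/(μ(μ-λ))
Lq = 18.49/(7.0 × 2.70)
Lq = 0.9783 vehicles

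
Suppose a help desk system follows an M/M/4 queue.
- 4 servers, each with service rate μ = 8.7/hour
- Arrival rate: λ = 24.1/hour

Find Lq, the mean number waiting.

Traffic intensity: ρ = λ/(cμ) = 24.1/(4×8.7) = 0.6925
Since ρ = 0.6925 < 1, system is stable.
Offered load a = λ/μ = cρ = 24.1/8.7 = 2.7701
P₀ = [ Σₙ₌₀^3 aⁿ/n! + a^4/(4!(1-ρ)) ]⁻¹
Σ = a^0/0! + a^1/1! + a^2/2! + a^3/3! = 1.00000 + 2.77011 + 3.83677 + 3.54276 = 11.1496
a^4/(4!(1-ρ)) = 58.8832/(24 × 0.30747) = 7.9795
P₀ = 1/(11.1496 + 7.9795) = 0.05228
Lq = P₀·a^4·ρ / (4!(1-ρ)²) = 0.052276 × 58.8832 × 0.69253 / (24 × 0.094539) = 0.9395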